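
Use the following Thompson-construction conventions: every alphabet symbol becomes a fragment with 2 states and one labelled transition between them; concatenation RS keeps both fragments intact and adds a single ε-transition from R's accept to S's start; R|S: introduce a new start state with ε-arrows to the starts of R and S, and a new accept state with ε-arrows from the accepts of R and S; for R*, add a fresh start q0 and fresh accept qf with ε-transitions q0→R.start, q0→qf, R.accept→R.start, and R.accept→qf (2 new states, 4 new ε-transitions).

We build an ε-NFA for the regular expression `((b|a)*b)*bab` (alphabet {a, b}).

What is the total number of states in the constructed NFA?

18

By structural recursion:
Each of the 6 symbol leaves contributes a 2-state fragment.
  b|a → 6 states
  (b|a)* → 8 states
  (b|a)*b → 10 states
  ((b|a)*b)* → 12 states
  ((b|a)*b)*bab → 18 states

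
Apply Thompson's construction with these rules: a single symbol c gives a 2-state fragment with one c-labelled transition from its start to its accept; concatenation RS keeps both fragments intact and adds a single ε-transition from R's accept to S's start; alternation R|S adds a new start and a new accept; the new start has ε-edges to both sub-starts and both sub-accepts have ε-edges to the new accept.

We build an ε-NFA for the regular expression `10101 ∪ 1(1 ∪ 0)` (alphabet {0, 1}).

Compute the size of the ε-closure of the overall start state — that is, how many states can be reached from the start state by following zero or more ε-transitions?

Let C(F) = |ε-closure(F.start)| within fragment F, and note whether F accepts ε. Symbol fragments have C = 1 and do not accept ε. Then:
  10101 → same as the first factor's closure: |closure| = 1
  1 ∪ 0 → |closure| = 1 + 1 + 1 = 3 (the new accept is not ε-reachable since no branch accepts ε)
  1(1 ∪ 0) → same as the first factor's closure: |closure| = 1
  10101 ∪ 1(1 ∪ 0) → new start ε-reaches every alternative's start; none of them accept ε, so the new accept is not reached: |closure| = 1 + 1 + 1 = 3

3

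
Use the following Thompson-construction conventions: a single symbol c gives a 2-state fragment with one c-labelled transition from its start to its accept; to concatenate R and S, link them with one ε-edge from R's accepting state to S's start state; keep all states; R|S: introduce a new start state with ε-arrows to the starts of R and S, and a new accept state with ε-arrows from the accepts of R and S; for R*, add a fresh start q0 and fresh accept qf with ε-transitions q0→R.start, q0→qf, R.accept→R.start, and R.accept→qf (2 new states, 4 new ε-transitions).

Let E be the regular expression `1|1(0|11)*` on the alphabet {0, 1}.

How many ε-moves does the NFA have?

Building bottom-up:
Each of the 5 symbol leaves contributes 0 ε-transitions.
  11 → 1 ε-transition
  0|11 → 5 ε-transitions
  (0|11)* → 9 ε-transitions
  1(0|11)* → 10 ε-transitions
  1|1(0|11)* → 14 ε-transitions

14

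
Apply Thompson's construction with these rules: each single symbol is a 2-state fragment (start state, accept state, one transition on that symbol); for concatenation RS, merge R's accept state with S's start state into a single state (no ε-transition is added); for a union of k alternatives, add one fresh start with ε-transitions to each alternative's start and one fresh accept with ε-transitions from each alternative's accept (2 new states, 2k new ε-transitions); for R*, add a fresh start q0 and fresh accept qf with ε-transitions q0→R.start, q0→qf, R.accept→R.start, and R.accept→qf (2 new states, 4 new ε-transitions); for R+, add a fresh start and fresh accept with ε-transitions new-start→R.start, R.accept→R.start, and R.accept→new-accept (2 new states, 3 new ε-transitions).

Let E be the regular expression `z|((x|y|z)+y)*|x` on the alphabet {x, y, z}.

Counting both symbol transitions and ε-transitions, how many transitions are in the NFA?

Building bottom-up:
Each of the 6 symbol leaves contributes 1 transition (1 symbol, 0 ε).
  x|y|z → 9 transitions (3 symbol, 6 ε)
  (x|y|z)+ → 12 transitions (3 symbol, 9 ε)
  (x|y|z)+y → 13 transitions (4 symbol, 9 ε)
  ((x|y|z)+y)* → 17 transitions (4 symbol, 13 ε)
  z|((x|y|z)+y)*|x → 25 transitions (6 symbol, 19 ε)

25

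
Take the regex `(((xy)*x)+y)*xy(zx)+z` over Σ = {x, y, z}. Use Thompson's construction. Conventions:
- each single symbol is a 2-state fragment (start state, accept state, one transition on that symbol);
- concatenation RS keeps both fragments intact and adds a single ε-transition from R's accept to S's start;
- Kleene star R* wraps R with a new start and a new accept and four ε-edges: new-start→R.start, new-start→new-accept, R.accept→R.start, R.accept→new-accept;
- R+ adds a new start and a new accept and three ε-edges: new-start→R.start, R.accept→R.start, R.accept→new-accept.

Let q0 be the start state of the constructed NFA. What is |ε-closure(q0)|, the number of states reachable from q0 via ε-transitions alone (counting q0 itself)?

Let C(F) = |ε-closure(F.start)| within fragment F, and note whether F accepts ε. Symbol fragments have C = 1 and do not accept ε. Then:
  xy — same as the first factor's closure: |closure| = 1
  (xy)* — |closure| = 1 (new start) + 1 (body) + 1 (new accept) = 3
  (xy)*x — |closure| = 3 + 1 = 4 (closure spills across the concat boundary because the left factor accepts ε)
  ((xy)*x)+ — new start ε-reaches only the body's start; the new accept needs a symbol first: |closure| = 1 + 4 = 5
  ((xy)*x)+y — |closure| equals the left operand's closure size = 5 (its accept is not ε-reachable, so the closure stops there)
  (((xy)*x)+y)* — |closure| = 1 (new start) + 5 (body) + 1 (new accept) = 7
  zx — |closure| equals the left operand's closure size = 1 (its accept is not ε-reachable, so the closure stops there)
  (zx)+ — new start ε-reaches only the body's start; the new accept needs a symbol first: |closure| = 1 + 1 = 2
  (((xy)*x)+y)*xy(zx)+z — |closure| = 7 + 1 = 8 (closure spills across the concat boundary because the left factor accepts ε)

8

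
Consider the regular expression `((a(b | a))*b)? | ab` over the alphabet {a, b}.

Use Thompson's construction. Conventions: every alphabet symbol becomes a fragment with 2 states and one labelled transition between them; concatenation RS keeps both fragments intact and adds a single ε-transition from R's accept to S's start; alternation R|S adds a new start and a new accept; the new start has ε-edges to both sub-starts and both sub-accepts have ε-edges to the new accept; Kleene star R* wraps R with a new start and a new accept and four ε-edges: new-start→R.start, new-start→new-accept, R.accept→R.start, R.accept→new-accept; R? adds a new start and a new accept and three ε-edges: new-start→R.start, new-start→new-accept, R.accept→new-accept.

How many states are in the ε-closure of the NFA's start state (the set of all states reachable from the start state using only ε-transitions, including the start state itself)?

Compute the ε-closure size of each fragment's start state recursively; a symbol fragment's start has no outgoing ε-edge, so its closure is just itself (size 1).
  b | a : |ε-closure| = 1 + 1 + 1 = 3 (the new accept is not ε-reachable since no branch accepts ε)
  a(b | a) : |ε-closure| equals the left operand's closure size = 1 (its accept is not ε-reachable, so the closure stops there)
  (a(b | a))* : the star's fresh start ε-reaches both the body's start and the fresh accept: |ε-closure| = 2 + 1 = 3
  (a(b | a))*b : the left operand accepts ε, so the closure extends into the next operand (via the concat ε-link); |ε-closure| = 3 + 1 = 4
  ((a(b | a))*b)? : |ε-closure| = 1 (new start) + 4 (body) + 1 (new accept, via ε) = 6
  ab : same as the first factor's closure: |ε-closure| = 1
  ((a(b | a))*b)? | ab : |ε-closure| = 1 (new start) + (6 + 1) + 1 (new accept, since some branch ε-reaches its own accept) = 9

9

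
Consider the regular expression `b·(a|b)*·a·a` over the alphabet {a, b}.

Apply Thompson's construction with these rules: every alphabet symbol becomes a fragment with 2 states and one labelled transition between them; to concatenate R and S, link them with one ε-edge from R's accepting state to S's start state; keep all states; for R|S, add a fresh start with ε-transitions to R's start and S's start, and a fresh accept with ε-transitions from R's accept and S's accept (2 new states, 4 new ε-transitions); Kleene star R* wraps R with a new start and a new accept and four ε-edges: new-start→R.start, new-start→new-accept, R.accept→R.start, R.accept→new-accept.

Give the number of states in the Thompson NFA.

By structural recursion:
Each of the 5 symbol leaves contributes a 2-state fragment.
  a|b — 6 states
  (a|b)* — 8 states
  b·(a|b)*·a·a — 14 states

14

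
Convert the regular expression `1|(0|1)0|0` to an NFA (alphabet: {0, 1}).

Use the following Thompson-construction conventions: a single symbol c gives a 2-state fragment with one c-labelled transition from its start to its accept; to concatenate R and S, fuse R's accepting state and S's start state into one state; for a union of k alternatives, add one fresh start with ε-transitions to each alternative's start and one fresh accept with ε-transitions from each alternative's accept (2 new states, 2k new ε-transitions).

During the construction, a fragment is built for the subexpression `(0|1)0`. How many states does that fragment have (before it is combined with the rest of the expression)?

7

Fragment for `(0|1)0`:
Each of the 3 symbol leaves contributes a 2-state fragment.
  0|1 : 6 states
  (0|1)0 : 7 states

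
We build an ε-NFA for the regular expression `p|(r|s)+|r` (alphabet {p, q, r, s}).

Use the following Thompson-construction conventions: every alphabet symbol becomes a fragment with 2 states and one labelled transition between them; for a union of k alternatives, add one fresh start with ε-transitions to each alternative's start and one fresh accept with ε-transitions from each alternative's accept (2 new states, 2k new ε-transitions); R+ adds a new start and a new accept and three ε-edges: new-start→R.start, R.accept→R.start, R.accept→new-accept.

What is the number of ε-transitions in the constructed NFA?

13

Per subexpression:
Each of the 4 symbol leaves contributes 0 ε-transitions.
  r|s → 4 ε-transitions
  (r|s)+ → 7 ε-transitions
  p|(r|s)+|r → 13 ε-transitions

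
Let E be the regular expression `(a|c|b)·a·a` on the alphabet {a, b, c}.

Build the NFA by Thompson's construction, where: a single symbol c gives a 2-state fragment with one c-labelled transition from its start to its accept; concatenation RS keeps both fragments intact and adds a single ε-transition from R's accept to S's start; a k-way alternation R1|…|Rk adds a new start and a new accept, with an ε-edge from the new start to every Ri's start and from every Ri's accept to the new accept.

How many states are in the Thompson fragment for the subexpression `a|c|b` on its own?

Fragment for `a|c|b`:
Each of the 3 symbol leaves contributes a 2-state fragment.
  a|c|b — 8 states

8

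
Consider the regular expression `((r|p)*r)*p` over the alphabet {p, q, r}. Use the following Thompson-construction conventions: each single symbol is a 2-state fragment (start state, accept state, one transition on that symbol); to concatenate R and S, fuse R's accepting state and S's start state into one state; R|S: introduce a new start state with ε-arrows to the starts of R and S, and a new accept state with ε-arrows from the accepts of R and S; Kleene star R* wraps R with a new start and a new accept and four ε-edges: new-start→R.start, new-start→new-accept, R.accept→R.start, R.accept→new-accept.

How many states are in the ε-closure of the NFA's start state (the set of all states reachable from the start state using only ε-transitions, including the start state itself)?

Work bottom-up. For each fragment F, track |ε-closure(F.start)| and whether F's accept lies in that closure (i.e. whether F accepts ε). A single-symbol fragment has closure size 1 and does not accept ε.
  r|p : C = 1 + 1 + 1 = 3 (the new accept is not ε-reachable since no branch accepts ε)
  (r|p)* : new start has ε-edges to the inner start and to the new accept, so C = 2 + 3 = 5
  (r|p)*r : the left operand accepts ε, so the closure extends into the next operand (the shared merged state is already counted); C = 5 + (1−1) = 5
  ((r|p)*r)* : new start has ε-edges to the inner start and to the new accept, so C = 2 + 5 = 7
  ((r|p)*r)*p : C = 7 + (1−1) = 7 (closure spills across the concat boundary because the left factor accepts ε)

7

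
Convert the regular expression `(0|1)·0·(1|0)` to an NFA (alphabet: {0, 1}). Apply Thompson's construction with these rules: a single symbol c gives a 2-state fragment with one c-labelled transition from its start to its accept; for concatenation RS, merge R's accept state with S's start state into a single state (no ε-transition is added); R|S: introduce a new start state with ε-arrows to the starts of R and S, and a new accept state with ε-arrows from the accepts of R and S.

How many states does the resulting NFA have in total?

Per subexpression:
Each of the 5 symbol leaves contributes a 2-state fragment.
  0|1 : 6 states
  1|0 : 6 states
  (0|1)·0·(1|0) : 12 states

12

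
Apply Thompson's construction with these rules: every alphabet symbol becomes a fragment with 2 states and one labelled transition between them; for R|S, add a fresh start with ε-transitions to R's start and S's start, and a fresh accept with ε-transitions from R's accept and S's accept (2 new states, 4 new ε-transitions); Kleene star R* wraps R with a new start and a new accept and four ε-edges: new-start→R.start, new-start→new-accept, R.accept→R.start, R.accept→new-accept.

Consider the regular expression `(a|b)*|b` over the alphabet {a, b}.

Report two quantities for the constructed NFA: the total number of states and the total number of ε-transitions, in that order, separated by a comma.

By structural recursion:
Each of the 3 symbol leaves contributes 2 states and 0 ε-transitions.
  a|b = 6 states, 4 ε-transitions
  (a|b)* = 8 states, 8 ε-transitions
  (a|b)*|b = 12 states, 12 ε-transitions

12, 12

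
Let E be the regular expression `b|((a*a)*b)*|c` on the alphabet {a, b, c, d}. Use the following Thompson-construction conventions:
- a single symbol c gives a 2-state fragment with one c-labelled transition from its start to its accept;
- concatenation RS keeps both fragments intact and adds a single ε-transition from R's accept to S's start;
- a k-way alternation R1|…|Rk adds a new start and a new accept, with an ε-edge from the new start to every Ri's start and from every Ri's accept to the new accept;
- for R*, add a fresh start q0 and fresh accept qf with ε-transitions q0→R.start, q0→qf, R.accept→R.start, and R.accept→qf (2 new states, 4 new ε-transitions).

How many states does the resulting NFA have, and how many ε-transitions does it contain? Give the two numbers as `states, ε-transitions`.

Per subexpression:
Each of the 5 symbol leaves contributes 2 states and 0 ε-transitions.
  a* = 4 states, 4 ε-transitions
  a*a = 6 states, 5 ε-transitions
  (a*a)* = 8 states, 9 ε-transitions
  (a*a)*b = 10 states, 10 ε-transitions
  ((a*a)*b)* = 12 states, 14 ε-transitions
  b|((a*a)*b)*|c = 18 states, 20 ε-transitions

18, 20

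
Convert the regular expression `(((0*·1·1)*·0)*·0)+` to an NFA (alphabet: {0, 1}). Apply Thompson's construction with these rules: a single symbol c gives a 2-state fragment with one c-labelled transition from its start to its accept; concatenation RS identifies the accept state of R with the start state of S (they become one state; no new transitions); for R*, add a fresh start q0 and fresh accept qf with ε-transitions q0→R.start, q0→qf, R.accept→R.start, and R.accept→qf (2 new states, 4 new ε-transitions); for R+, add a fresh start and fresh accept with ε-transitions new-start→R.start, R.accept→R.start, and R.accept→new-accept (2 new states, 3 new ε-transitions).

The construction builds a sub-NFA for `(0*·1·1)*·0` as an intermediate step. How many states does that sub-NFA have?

9

Fragment for `(0*·1·1)*·0`:
Each of the 4 symbol leaves contributes a 2-state fragment.
  0* → 4 states
  0*·1·1 → 6 states
  (0*·1·1)* → 8 states
  (0*·1·1)*·0 → 9 states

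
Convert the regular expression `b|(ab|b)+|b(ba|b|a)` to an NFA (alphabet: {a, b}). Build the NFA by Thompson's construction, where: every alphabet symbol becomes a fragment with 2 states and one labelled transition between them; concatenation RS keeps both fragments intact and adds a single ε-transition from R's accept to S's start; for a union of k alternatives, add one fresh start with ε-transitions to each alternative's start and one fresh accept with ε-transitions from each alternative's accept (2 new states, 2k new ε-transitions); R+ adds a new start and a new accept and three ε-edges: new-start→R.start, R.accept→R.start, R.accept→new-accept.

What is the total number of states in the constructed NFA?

26

By structural recursion:
Each of the 9 symbol leaves contributes a 2-state fragment.
  ab : 4 states
  ab|b : 8 states
  (ab|b)+ : 10 states
  ba : 4 states
  ba|b|a : 10 states
  b(ba|b|a) : 12 states
  b|(ab|b)+|b(ba|b|a) : 26 states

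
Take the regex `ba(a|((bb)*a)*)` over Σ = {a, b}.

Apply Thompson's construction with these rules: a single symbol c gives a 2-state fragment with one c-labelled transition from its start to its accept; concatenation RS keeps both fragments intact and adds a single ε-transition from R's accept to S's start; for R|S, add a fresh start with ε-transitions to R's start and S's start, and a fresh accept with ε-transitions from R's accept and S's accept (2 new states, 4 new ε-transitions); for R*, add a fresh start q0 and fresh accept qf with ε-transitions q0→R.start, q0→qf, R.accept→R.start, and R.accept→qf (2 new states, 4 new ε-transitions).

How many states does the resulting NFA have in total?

Building bottom-up:
Each of the 6 symbol leaves contributes a 2-state fragment.
  bb : 4 states
  (bb)* : 6 states
  (bb)*a : 8 states
  ((bb)*a)* : 10 states
  a|((bb)*a)* : 14 states
  ba(a|((bb)*a)*) : 18 states

18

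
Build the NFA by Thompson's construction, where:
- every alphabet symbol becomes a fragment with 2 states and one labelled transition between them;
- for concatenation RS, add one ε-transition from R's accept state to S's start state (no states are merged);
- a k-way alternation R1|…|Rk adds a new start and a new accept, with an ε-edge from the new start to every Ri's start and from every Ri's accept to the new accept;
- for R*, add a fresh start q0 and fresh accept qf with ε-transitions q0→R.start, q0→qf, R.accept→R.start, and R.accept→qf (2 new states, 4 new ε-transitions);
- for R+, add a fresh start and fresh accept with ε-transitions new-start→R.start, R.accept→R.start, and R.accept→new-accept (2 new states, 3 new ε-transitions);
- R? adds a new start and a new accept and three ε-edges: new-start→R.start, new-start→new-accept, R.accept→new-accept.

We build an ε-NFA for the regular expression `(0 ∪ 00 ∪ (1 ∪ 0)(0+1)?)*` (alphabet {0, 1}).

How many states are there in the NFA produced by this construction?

Building bottom-up:
Each of the 7 symbol leaves contributes a 2-state fragment.
  00 = 4 states
  1 ∪ 0 = 6 states
  0+ = 4 states
  0+1 = 6 states
  (0+1)? = 8 states
  (1 ∪ 0)(0+1)? = 14 states
  0 ∪ 00 ∪ (1 ∪ 0)(0+1)? = 22 states
  (0 ∪ 00 ∪ (1 ∪ 0)(0+1)?)* = 24 states

24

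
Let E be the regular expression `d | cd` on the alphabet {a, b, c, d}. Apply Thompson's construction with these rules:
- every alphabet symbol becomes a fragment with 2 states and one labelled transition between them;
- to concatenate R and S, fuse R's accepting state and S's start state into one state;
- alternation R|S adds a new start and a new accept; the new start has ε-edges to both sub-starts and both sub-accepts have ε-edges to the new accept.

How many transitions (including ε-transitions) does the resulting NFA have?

7

Building bottom-up:
Each of the 3 symbol leaves contributes 1 transition (1 symbol, 0 ε).
  cd : 2 transitions (2 symbol, 0 ε)
  d | cd : 7 transitions (3 symbol, 4 ε)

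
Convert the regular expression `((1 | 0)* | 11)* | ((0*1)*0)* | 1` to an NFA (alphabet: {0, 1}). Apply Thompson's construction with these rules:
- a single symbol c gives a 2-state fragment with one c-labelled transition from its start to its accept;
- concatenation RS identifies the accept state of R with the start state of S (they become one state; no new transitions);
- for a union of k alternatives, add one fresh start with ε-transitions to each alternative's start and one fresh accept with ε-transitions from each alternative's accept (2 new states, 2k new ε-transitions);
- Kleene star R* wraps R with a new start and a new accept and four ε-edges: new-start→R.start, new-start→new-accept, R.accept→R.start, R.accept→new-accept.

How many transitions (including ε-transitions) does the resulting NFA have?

Per subexpression:
Each of the 8 symbol leaves contributes 1 transition (1 symbol, 0 ε).
  1 | 0 — 6 transitions (2 symbol, 4 ε)
  (1 | 0)* — 10 transitions (2 symbol, 8 ε)
  11 — 2 transitions (2 symbol, 0 ε)
  (1 | 0)* | 11 — 16 transitions (4 symbol, 12 ε)
  ((1 | 0)* | 11)* — 20 transitions (4 symbol, 16 ε)
  0* — 5 transitions (1 symbol, 4 ε)
  0*1 — 6 transitions (2 symbol, 4 ε)
  (0*1)* — 10 transitions (2 symbol, 8 ε)
  (0*1)*0 — 11 transitions (3 symbol, 8 ε)
  ((0*1)*0)* — 15 transitions (3 symbol, 12 ε)
  ((1 | 0)* | 11)* | ((0*1)*0)* | 1 — 42 transitions (8 symbol, 34 ε)

42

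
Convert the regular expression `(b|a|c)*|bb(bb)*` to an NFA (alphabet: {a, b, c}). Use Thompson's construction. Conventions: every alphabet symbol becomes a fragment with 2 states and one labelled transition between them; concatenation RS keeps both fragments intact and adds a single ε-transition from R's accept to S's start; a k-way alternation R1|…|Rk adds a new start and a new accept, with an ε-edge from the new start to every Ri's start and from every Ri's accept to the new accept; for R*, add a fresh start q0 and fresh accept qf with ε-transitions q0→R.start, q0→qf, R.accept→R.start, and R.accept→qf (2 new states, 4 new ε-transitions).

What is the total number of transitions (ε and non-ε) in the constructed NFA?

Recursing over subexpressions:
Each of the 7 symbol leaves contributes 1 transition (1 symbol, 0 ε).
  b|a|c — 9 transitions (3 symbol, 6 ε)
  (b|a|c)* — 13 transitions (3 symbol, 10 ε)
  bb — 3 transitions (2 symbol, 1 ε)
  (bb)* — 7 transitions (2 symbol, 5 ε)
  bb(bb)* — 11 transitions (4 symbol, 7 ε)
  (b|a|c)*|bb(bb)* — 28 transitions (7 symbol, 21 ε)

28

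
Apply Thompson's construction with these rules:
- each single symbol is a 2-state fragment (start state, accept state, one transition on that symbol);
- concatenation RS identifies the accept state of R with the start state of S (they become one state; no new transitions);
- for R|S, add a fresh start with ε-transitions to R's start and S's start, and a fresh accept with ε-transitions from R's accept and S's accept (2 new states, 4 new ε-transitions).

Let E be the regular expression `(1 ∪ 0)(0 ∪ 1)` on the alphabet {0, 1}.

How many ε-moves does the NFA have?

8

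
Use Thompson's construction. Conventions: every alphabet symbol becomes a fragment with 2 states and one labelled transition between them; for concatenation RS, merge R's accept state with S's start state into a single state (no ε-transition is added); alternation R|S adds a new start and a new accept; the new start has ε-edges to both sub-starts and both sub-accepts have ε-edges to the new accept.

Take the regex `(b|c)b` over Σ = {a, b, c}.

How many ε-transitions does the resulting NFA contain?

4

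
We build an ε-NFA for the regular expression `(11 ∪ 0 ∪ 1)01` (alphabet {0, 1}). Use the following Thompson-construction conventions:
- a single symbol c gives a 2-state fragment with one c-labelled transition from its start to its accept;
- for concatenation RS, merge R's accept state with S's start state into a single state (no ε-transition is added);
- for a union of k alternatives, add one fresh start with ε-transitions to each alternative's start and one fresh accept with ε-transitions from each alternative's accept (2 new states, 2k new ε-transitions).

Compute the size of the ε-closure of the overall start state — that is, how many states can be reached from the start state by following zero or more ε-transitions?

Work bottom-up. For each fragment F, track |ε-closure(F.start)| and whether F's accept lies in that closure (i.e. whether F accepts ε). A single-symbol fragment has closure size 1 and does not accept ε.
  11 : same as the first factor's closure: |ε-closure| = 1
  11 ∪ 0 ∪ 1 : new start ε-reaches every alternative's start; none of them accept ε, so the new accept is not reached: |ε-closure| = 1 + 1 + 1 + 1 = 4
  (11 ∪ 0 ∪ 1)01 : |ε-closure| equals the left operand's closure size = 4 (its accept is not ε-reachable, so the closure stops there)

4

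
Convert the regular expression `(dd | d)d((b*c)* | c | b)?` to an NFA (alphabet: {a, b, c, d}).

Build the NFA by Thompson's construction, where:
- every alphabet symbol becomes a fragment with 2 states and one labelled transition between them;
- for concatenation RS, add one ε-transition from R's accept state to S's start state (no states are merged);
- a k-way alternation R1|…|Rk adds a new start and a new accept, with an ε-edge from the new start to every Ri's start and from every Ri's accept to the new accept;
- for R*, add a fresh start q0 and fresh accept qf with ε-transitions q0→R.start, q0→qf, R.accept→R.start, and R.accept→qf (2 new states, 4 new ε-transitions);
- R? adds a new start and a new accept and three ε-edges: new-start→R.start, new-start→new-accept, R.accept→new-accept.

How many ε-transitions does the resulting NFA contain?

By structural recursion:
Each of the 8 symbol leaves contributes 0 ε-transitions.
  dd = 1 ε-transition
  dd | d = 5 ε-transitions
  b* = 4 ε-transitions
  b*c = 5 ε-transitions
  (b*c)* = 9 ε-transitions
  (b*c)* | c | b = 15 ε-transitions
  ((b*c)* | c | b)? = 18 ε-transitions
  (dd | d)d((b*c)* | c | b)? = 25 ε-transitions

25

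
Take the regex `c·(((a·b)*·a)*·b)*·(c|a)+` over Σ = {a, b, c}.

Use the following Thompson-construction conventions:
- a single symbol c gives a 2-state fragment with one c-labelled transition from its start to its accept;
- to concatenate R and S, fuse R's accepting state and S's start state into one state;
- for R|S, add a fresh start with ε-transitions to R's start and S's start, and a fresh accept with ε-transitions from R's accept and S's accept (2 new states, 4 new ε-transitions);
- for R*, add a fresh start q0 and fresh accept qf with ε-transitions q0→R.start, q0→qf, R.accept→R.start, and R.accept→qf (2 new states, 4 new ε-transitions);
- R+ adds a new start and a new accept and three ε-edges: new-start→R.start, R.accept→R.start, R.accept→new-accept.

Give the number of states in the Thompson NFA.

Building bottom-up:
Each of the 7 symbol leaves contributes a 2-state fragment.
  a·b — 3 states
  (a·b)* — 5 states
  (a·b)*·a — 6 states
  ((a·b)*·a)* — 8 states
  ((a·b)*·a)*·b — 9 states
  (((a·b)*·a)*·b)* — 11 states
  c|a — 6 states
  (c|a)+ — 8 states
  c·(((a·b)*·a)*·b)*·(c|a)+ — 19 states

19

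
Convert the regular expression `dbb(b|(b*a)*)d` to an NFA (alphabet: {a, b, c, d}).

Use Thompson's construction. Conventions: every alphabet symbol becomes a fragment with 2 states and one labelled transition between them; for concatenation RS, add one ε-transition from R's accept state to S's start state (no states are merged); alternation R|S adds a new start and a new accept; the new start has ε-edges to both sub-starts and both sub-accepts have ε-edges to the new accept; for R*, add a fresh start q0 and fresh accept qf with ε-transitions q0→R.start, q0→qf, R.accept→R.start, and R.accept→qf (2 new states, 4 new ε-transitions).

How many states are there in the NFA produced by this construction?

20

Per subexpression:
Each of the 7 symbol leaves contributes a 2-state fragment.
  b* — 4 states
  b*a — 6 states
  (b*a)* — 8 states
  b|(b*a)* — 12 states
  dbb(b|(b*a)*)d — 20 states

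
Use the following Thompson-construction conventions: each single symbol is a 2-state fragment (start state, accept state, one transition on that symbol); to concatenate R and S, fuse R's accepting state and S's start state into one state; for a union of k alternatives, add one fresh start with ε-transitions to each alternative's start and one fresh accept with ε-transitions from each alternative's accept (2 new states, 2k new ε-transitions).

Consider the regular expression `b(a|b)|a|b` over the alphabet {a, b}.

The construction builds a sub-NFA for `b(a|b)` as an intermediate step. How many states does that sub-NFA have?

7

Fragment for `b(a|b)`:
Each of the 3 symbol leaves contributes a 2-state fragment.
  a|b → 6 states
  b(a|b) → 7 states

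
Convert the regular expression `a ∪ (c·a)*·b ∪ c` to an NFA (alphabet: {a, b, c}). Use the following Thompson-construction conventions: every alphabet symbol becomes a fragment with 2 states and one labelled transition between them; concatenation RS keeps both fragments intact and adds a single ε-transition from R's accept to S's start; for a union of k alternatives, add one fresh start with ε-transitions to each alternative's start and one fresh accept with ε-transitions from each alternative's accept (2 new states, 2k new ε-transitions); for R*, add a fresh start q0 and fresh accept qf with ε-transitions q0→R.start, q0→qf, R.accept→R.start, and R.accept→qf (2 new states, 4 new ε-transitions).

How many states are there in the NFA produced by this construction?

14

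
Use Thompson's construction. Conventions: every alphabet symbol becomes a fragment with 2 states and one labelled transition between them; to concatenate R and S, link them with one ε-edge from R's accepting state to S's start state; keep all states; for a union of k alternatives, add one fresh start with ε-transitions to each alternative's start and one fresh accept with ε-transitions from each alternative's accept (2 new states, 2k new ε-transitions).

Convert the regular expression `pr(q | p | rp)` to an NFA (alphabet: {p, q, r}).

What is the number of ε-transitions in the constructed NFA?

Per subexpression:
Each of the 6 symbol leaves contributes 0 ε-transitions.
  rp → 1 ε-transition
  q | p | rp → 7 ε-transitions
  pr(q | p | rp) → 9 ε-transitions

9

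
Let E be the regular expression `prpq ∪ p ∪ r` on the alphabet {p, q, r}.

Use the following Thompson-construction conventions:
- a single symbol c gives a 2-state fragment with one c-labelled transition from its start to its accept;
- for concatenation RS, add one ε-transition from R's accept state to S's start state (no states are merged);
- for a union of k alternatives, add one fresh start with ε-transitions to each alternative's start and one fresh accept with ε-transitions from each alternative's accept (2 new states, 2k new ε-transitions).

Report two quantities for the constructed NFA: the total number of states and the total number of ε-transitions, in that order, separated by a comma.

14, 9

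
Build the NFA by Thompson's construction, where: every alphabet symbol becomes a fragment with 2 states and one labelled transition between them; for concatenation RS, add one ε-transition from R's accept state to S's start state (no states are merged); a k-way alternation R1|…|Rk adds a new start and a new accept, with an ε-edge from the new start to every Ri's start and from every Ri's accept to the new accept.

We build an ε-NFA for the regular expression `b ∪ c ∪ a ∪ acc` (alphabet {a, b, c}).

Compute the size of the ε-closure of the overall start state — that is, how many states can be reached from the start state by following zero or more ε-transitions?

Work bottom-up. For each fragment F, track |ε-closure(F.start)| and whether F's accept lies in that closure (i.e. whether F accepts ε). A single-symbol fragment has closure size 1 and does not accept ε.
  acc — same as the first factor's closure: |closure| = 1
  b ∪ c ∪ a ∪ acc — new start ε-reaches every alternative's start; none of them accept ε, so the new accept is not reached: |closure| = 1 + 1 + 1 + 1 + 1 = 5

5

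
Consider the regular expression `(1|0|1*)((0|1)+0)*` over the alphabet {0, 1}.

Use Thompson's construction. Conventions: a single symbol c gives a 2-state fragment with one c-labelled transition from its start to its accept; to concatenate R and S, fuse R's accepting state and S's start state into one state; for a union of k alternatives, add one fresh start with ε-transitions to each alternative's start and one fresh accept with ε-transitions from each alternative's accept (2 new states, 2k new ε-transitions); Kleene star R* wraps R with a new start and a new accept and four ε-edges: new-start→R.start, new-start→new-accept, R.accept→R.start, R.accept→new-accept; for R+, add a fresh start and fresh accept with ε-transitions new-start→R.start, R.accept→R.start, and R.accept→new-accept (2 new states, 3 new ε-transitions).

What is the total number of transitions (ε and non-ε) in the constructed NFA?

27

Building bottom-up:
Each of the 6 symbol leaves contributes 1 transition (1 symbol, 0 ε).
  1* → 5 transitions (1 symbol, 4 ε)
  1|0|1* → 13 transitions (3 symbol, 10 ε)
  0|1 → 6 transitions (2 symbol, 4 ε)
  (0|1)+ → 9 transitions (2 symbol, 7 ε)
  (0|1)+0 → 10 transitions (3 symbol, 7 ε)
  ((0|1)+0)* → 14 transitions (3 symbol, 11 ε)
  (1|0|1*)((0|1)+0)* → 27 transitions (6 symbol, 21 ε)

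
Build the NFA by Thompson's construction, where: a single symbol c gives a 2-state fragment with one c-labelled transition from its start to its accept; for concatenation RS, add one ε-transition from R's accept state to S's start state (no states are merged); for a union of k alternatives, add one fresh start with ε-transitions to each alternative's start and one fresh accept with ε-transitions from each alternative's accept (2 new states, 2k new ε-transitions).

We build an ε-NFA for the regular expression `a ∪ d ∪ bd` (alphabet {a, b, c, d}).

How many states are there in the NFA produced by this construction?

10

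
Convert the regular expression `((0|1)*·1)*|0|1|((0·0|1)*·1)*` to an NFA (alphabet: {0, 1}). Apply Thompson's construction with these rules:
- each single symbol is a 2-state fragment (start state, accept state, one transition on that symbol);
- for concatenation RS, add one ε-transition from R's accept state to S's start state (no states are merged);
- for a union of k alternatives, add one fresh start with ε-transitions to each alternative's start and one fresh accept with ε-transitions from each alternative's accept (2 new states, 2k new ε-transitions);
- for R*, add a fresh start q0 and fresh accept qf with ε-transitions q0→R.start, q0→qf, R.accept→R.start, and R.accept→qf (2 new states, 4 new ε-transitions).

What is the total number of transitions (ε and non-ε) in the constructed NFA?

44

Bottom-up over the parse tree:
Each of the 9 symbol leaves contributes 1 transition (1 symbol, 0 ε).
  0|1 → 6 transitions (2 symbol, 4 ε)
  (0|1)* → 10 transitions (2 symbol, 8 ε)
  (0|1)*·1 → 12 transitions (3 symbol, 9 ε)
  ((0|1)*·1)* → 16 transitions (3 symbol, 13 ε)
  0·0 → 3 transitions (2 symbol, 1 ε)
  0·0|1 → 8 transitions (3 symbol, 5 ε)
  (0·0|1)* → 12 transitions (3 symbol, 9 ε)
  (0·0|1)*·1 → 14 transitions (4 symbol, 10 ε)
  ((0·0|1)*·1)* → 18 transitions (4 symbol, 14 ε)
  ((0|1)*·1)*|0|1|((0·0|1)*·1)* → 44 transitions (9 symbol, 35 ε)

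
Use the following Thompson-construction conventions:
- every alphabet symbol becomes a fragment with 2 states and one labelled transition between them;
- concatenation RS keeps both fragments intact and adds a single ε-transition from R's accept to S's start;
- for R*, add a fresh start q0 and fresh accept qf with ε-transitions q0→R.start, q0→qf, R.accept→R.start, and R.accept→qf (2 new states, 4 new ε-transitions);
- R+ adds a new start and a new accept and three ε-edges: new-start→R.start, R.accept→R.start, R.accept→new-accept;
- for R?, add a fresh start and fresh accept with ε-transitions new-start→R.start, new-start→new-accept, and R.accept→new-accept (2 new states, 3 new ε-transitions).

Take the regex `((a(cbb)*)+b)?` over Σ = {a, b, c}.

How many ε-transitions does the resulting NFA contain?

Per subexpression:
Each of the 5 symbol leaves contributes 0 ε-transitions.
  cbb = 2 ε-transitions
  (cbb)* = 6 ε-transitions
  a(cbb)* = 7 ε-transitions
  (a(cbb)*)+ = 10 ε-transitions
  (a(cbb)*)+b = 11 ε-transitions
  ((a(cbb)*)+b)? = 14 ε-transitions

14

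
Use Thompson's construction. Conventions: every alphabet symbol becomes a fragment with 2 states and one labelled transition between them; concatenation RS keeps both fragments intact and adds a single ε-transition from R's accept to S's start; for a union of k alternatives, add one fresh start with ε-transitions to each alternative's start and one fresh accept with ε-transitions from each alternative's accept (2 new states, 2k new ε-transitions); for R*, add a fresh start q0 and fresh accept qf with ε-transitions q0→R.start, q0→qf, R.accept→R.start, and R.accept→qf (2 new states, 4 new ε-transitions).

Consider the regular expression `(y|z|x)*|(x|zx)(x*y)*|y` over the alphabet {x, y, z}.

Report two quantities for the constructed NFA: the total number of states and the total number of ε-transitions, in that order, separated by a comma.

30, 31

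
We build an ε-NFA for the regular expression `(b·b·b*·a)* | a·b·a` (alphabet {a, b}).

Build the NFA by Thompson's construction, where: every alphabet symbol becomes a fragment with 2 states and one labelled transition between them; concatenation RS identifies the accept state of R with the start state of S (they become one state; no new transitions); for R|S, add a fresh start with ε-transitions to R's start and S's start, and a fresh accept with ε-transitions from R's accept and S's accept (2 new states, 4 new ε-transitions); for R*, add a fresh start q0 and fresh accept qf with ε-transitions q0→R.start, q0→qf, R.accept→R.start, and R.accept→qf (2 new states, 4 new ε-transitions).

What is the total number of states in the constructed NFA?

15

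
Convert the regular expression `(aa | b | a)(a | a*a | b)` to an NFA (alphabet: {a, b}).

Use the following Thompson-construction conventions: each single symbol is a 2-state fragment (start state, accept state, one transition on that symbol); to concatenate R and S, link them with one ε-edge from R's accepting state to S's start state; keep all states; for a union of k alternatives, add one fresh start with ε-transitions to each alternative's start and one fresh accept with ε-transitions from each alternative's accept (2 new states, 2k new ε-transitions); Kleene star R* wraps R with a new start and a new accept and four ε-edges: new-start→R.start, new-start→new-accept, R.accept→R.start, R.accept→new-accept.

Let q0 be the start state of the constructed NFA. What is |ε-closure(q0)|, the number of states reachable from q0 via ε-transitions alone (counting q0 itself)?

Let C(F) = |ε-closure(F.start)| within fragment F, and note whether F accepts ε. Symbol fragments have C = 1 and do not accept ε. Then:
  aa : same as the first factor's closure: C = 1
  aa | b | a : C = 1 + 1 + 1 + 1 = 4 (the new accept is not ε-reachable since no branch accepts ε)
  a* : new start has ε-edges to the inner start and to the new accept, so C = 2 + 1 = 3
  a*a : the left operand accepts ε, so the closure extends into the next operand (via the concat ε-link); C = 3 + 1 = 4
  a | a*a | b : new start ε-reaches every alternative's start; none of them accept ε, so the new accept is not reached: C = 1 + 1 + 4 + 1 = 7
  (aa | b | a)(a | a*a | b) : C equals the left operand's closure size = 4 (its accept is not ε-reachable, so the closure stops there)

4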